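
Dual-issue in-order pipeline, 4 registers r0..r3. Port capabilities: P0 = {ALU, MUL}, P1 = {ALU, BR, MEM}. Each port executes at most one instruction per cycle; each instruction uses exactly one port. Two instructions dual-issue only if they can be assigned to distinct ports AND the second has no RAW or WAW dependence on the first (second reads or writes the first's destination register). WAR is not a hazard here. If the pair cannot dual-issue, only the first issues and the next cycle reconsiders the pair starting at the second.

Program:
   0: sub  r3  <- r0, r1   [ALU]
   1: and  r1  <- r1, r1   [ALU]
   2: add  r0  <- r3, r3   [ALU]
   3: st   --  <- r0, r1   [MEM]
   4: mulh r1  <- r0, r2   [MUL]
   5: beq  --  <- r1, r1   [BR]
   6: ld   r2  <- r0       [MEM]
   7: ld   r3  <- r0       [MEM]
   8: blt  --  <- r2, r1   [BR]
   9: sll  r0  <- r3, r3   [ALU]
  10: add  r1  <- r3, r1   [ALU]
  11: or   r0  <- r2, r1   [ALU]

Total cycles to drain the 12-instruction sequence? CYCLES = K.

CYCLES = 9

c0: i0,i1 sub;and  dual
c1: i2 add  RAW r0
c2: i3,i4 st;mulh  dual
c3: i5 beq  no-port BR/MEM
c4: i6 ld  no-port MEM/MEM
c5: i7 ld  no-port MEM/BR
c6: i8,i9 blt;sll  dual
c7: i10 add  RAW r1
c8: i11 or  tail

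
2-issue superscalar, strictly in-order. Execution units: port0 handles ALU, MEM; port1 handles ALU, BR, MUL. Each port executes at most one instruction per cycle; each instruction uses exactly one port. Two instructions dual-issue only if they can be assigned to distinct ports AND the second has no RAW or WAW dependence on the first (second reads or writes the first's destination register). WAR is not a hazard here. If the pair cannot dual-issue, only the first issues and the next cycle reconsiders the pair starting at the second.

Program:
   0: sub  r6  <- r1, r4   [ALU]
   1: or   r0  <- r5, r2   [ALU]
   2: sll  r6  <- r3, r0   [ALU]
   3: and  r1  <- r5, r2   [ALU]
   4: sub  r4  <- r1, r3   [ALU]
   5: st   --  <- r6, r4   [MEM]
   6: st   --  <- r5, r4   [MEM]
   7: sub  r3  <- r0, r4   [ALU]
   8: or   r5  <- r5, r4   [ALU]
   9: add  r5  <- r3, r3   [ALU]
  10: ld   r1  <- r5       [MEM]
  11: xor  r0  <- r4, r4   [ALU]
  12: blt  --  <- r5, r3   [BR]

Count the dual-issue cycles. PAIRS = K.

PAIRS = 4

c0: i0&i1 sub.ALU;or.ALU  dual
c1: i2&i3 sll.ALU;and.ALU  dual
c2: i4 sub.ALU  RAW r4
c3: i5 st.MEM  no-port MEM/MEM
c4: i6&i7 st.MEM;sub.ALU  dual
c5: i8 or.ALU  WAW r5
c6: i9 add.ALU  RAW r5
c7: i10&i11 ld.MEM;xor.ALU  dual
c8: i12 blt.BR  tail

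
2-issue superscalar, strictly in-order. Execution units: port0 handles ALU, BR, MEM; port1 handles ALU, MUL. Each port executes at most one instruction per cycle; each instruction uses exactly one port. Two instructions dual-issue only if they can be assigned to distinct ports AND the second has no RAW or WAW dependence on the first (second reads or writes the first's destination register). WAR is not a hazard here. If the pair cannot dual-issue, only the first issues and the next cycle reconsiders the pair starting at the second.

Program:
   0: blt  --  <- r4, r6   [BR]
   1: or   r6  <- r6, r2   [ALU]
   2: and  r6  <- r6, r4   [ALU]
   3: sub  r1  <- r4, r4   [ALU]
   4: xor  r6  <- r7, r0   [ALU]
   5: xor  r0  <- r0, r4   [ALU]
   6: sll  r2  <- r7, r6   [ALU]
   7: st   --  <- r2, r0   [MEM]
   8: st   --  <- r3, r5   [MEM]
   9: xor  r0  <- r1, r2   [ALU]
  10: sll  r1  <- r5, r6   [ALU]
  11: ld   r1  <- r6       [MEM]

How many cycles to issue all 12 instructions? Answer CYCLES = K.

CYCLES = 8

0. blt.BR/or.ALU @i0+i1  | 2-wide
1. and.ALU/sub.ALU @i2+i3  | 2-wide
2. xor.ALU/xor.ALU @i4+i5  | 2-wide
3. sll.ALU @i6  | RAW r2
4. st.MEM @i7  | no-port MEM/MEM
5. st.MEM/xor.ALU @i8+i9  | 2-wide
6. sll.ALU @i10  | WAW r1
7. ld.MEM @i11  | tail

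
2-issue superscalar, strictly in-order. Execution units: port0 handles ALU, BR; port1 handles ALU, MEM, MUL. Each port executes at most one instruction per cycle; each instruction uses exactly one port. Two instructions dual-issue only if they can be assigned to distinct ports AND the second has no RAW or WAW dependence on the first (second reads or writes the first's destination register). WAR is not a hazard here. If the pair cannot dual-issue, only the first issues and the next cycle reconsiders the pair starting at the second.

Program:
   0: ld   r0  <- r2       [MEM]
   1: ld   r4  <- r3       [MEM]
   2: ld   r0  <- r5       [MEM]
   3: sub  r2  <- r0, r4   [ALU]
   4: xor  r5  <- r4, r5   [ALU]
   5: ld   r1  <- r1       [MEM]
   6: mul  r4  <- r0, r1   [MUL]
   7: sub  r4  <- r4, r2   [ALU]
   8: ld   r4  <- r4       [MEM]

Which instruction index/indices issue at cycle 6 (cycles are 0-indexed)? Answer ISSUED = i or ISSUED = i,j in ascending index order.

ISSUED = 7

t=0 i0:ld ; no-port MEM/MEM
t=1 i1:ld ; no-port MEM/MEM
t=2 i2:ld ; RAW r0
t=3 i3,i4:sub xor ; 2-wide
t=4 i5:ld ; no-port MEM/MUL
t=5 i6:mul ; RAW+WAW r4
t=6 i7:sub ; RAW+WAW r4
t=7 i8:ld ; tail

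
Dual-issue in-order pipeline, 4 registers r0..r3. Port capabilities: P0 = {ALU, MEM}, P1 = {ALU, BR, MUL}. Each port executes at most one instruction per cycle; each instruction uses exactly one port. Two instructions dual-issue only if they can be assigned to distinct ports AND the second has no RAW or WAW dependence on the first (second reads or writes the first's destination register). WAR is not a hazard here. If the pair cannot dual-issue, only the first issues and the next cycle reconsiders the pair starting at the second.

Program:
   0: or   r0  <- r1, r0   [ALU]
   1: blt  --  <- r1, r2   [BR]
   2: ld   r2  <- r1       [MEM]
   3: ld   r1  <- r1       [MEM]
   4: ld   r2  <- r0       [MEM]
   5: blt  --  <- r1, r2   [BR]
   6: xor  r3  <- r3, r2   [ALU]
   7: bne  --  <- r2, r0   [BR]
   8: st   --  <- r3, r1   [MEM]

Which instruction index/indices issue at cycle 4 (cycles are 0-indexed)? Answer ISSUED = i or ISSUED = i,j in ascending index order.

0. or/blt @i0/i1  | pair
1. ld @i2  | no-port MEM/MEM
2. ld @i3  | no-port MEM/MEM
3. ld @i4  | RAW r2
4. blt/xor @i5/i6  | pair
5. bne/st @i7/i8  | pair

ISSUED = 5,6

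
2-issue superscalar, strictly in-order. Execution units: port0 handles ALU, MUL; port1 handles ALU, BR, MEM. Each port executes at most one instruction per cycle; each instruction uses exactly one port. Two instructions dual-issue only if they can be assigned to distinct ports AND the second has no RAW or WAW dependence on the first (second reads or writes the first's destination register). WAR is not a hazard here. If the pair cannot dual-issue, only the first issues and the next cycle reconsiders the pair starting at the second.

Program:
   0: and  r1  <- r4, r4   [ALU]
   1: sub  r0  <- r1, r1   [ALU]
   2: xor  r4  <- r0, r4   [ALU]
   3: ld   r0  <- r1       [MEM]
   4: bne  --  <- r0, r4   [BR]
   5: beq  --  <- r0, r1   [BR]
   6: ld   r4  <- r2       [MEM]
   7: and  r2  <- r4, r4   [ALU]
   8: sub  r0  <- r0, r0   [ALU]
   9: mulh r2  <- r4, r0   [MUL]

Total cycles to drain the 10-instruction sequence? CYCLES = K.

CYCLES = 8

#0 head=0: and.ALU i0 RAW r1
#1 head=1: sub.ALU i1 RAW r0
#2 head=2: xor.ALU ld.MEM i2+i3 2-wide
#3 head=4: bne.BR i4 no-port BR/BR
#4 head=5: beq.BR i5 no-port BR/MEM
#5 head=6: ld.MEM i6 RAW r4
#6 head=7: and.ALU sub.ALU i7+i8 2-wide
#7 head=9: mulh.MUL i9 tail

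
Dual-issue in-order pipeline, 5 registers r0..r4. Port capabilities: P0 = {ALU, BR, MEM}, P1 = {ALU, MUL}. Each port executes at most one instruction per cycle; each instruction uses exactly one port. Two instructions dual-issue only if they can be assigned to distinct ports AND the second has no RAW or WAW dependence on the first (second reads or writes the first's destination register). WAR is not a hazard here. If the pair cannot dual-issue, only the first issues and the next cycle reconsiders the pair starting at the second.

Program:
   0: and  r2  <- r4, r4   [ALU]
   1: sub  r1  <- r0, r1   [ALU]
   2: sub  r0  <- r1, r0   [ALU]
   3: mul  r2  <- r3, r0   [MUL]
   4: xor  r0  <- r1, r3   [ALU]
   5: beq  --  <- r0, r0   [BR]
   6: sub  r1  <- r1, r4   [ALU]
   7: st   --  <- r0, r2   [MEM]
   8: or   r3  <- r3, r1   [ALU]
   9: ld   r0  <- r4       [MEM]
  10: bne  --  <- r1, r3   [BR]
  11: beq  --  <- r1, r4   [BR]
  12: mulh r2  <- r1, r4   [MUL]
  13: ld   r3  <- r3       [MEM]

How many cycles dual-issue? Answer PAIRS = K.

PAIRS = 5

#0 head=0: and.ALU sub.ALU i0,i1 pair
#1 head=2: sub.ALU i2 RAW r0
#2 head=3: mul.MUL xor.ALU i3,i4 pair
#3 head=5: beq.BR sub.ALU i5,i6 pair
#4 head=7: st.MEM or.ALU i7,i8 pair
#5 head=9: ld.MEM i9 no-port MEM/BR
#6 head=10: bne.BR i10 no-port BR/BR
#7 head=11: beq.BR mulh.MUL i11,i12 pair
#8 head=13: ld.MEM i13 tail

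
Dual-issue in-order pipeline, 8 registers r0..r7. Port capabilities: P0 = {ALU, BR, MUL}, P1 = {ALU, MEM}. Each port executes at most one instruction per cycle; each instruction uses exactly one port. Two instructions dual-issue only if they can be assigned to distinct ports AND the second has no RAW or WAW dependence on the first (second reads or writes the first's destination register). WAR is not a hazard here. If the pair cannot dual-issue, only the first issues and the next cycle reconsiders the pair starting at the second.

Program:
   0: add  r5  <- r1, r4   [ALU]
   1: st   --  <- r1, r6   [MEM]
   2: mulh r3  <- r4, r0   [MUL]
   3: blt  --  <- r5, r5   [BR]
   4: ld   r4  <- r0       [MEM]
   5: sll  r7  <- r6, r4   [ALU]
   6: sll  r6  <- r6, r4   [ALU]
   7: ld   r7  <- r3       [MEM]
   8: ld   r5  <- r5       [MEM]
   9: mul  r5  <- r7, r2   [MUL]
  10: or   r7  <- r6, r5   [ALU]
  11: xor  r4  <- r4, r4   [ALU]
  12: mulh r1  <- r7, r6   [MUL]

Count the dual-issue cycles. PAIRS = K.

PAIRS = 4

0. add;st @i0&i1  | dual
1. mulh @i2  | no-port MUL/BR
2. blt;ld @i3&i4  | dual
3. sll;sll @i5&i6  | dual
4. ld @i7  | no-port MEM/MEM
5. ld @i8  | WAW r5
6. mul @i9  | RAW r5
7. or;xor @i10&i11  | dual
8. mulh @i12  | tail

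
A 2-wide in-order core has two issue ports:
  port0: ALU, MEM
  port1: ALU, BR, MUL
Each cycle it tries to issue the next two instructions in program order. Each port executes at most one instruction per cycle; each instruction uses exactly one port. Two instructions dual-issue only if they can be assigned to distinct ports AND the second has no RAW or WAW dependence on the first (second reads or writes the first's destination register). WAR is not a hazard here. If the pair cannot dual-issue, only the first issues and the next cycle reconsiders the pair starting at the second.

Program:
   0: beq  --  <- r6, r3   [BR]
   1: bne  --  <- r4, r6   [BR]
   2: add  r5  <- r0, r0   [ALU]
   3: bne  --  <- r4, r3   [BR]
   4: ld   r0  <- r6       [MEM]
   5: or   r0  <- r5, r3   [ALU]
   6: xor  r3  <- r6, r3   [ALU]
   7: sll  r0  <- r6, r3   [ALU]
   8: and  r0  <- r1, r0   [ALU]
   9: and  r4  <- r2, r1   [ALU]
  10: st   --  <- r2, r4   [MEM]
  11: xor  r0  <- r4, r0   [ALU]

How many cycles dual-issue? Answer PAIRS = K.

0. beq @i0  | no-port BR/BR
1. bne add @i1+i2  | 2-wide
2. bne ld @i3+i4  | 2-wide
3. or xor @i5+i6  | 2-wide
4. sll @i7  | RAW+WAW r0
5. and and @i8+i9  | 2-wide
6. st xor @i10+i11  | 2-wide

PAIRS = 5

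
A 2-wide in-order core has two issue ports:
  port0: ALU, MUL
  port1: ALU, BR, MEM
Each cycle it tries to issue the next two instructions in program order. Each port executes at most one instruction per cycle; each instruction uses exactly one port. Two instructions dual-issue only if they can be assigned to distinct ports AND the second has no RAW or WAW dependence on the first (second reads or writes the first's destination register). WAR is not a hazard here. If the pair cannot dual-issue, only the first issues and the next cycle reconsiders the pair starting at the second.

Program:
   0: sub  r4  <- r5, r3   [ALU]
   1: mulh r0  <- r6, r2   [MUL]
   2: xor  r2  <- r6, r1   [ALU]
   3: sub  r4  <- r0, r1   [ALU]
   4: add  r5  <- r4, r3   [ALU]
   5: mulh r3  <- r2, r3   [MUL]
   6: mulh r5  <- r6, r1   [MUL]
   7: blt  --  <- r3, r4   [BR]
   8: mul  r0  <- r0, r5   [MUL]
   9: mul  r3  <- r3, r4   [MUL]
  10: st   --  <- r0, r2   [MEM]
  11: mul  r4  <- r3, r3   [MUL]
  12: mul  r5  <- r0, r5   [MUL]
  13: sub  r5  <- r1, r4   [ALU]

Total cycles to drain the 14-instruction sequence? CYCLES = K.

[0] i0+i1  sub.ALU+mulh.MUL  -- pair
[1] i2+i3  xor.ALU+sub.ALU  -- pair
[2] i4+i5  add.ALU+mulh.MUL  -- pair
[3] i6+i7  mulh.MUL+blt.BR  -- pair
[4] i8  mul.MUL  -- no-port MUL/MUL
[5] i9+i10  mul.MUL+st.MEM  -- pair
[6] i11  mul.MUL  -- no-port MUL/MUL
[7] i12  mul.MUL  -- WAW r5
[8] i13  sub.ALU  -- tail

CYCLES = 9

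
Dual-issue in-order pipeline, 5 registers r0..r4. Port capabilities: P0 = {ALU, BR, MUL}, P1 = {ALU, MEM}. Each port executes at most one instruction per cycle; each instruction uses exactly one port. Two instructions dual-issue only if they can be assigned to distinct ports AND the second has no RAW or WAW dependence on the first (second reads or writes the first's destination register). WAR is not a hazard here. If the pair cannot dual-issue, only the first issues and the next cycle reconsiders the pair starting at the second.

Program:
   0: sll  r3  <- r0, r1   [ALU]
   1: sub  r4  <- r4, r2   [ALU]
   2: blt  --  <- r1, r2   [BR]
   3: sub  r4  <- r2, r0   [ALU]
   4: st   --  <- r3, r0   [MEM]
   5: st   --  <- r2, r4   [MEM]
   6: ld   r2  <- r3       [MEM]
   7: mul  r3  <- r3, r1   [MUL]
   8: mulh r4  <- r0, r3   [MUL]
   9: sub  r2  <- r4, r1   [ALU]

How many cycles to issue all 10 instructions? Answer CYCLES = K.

CYCLES = 7

c0: i0&i1 sll sub  dual
c1: i2&i3 blt sub  dual
c2: i4 st  no-port MEM/MEM
c3: i5 st  no-port MEM/MEM
c4: i6&i7 ld mul  dual
c5: i8 mulh  RAW r4
c6: i9 sub  tail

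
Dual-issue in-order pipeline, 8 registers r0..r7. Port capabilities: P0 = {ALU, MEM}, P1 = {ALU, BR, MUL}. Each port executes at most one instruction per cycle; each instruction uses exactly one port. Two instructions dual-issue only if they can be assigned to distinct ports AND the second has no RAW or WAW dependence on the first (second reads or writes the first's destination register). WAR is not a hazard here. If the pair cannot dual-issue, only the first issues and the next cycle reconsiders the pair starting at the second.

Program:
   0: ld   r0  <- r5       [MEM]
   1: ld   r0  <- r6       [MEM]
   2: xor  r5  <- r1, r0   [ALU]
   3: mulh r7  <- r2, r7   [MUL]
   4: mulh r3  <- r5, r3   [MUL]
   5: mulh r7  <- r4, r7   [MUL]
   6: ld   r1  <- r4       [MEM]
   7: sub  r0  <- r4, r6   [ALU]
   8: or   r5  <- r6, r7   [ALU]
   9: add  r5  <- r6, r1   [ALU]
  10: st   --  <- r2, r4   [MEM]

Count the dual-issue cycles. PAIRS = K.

PAIRS = 4

0. ld @i0  | no-port MEM/MEM
1. ld @i1  | RAW r0
2. xor mulh @i2/i3  | 2-wide
3. mulh @i4  | no-port MUL/MUL
4. mulh ld @i5/i6  | 2-wide
5. sub or @i7/i8  | 2-wide
6. add st @i9/i10  | 2-wide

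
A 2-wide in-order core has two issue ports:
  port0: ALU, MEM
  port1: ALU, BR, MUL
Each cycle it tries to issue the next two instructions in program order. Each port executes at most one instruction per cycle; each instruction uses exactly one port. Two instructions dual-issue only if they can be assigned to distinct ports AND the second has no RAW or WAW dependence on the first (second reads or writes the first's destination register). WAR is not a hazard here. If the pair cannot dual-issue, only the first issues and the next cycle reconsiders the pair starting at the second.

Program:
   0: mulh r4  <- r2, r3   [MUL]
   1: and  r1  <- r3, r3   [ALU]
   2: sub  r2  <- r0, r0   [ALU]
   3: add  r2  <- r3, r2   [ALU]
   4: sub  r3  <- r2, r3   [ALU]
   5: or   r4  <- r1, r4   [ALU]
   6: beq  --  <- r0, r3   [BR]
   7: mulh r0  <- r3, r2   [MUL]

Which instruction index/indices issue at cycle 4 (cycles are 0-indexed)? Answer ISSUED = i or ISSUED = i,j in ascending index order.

ISSUED = 6

c0: i0&i1 mulh.MUL and.ALU  2-wide
c1: i2 sub.ALU  RAW+WAW r2
c2: i3 add.ALU  RAW r2
c3: i4&i5 sub.ALU or.ALU  2-wide
c4: i6 beq.BR  no-port BR/MUL
c5: i7 mulh.MUL  tail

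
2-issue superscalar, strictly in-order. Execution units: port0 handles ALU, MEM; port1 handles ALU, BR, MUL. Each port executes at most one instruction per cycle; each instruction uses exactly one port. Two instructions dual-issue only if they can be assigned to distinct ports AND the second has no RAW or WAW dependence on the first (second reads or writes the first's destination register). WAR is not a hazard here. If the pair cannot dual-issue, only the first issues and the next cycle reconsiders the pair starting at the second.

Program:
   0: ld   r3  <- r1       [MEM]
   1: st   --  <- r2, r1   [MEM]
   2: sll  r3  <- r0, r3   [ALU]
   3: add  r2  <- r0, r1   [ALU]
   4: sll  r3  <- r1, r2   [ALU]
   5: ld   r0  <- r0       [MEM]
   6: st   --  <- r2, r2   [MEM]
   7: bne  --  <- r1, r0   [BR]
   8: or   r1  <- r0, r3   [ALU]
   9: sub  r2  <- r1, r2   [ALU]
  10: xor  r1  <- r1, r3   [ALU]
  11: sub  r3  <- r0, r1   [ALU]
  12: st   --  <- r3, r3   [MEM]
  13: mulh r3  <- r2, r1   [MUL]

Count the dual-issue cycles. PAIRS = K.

  cy0 -> i0 (ld) no-port MEM/MEM
  cy1 -> i1+i2 (st+sll) 2-wide
  cy2 -> i3 (add) RAW r2
  cy3 -> i4+i5 (sll+ld) 2-wide
  cy4 -> i6+i7 (st+bne) 2-wide
  cy5 -> i8 (or) RAW r1
  cy6 -> i9+i10 (sub+xor) 2-wide
  cy7 -> i11 (sub) RAW r3
  cy8 -> i12+i13 (st+mulh) 2-wide

PAIRS = 5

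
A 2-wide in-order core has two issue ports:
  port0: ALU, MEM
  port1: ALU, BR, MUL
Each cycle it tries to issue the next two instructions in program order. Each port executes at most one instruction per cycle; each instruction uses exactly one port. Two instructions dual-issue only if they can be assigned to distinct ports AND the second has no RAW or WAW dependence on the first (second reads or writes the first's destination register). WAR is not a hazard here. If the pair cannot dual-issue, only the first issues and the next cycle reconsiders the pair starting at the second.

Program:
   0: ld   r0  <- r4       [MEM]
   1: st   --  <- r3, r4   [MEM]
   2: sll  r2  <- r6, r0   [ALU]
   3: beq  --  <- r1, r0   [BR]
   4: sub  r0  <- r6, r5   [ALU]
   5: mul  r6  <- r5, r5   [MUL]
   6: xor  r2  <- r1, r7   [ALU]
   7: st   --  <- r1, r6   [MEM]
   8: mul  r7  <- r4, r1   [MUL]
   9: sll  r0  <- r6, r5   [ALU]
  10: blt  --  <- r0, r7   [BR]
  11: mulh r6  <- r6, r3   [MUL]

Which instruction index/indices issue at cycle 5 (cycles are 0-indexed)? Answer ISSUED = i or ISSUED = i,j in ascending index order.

ISSUED = 9

  cy0 -> i0 (ld) no-port MEM/MEM
  cy1 -> i1+i2 (st/sll) 2-wide
  cy2 -> i3+i4 (beq/sub) 2-wide
  cy3 -> i5+i6 (mul/xor) 2-wide
  cy4 -> i7+i8 (st/mul) 2-wide
  cy5 -> i9 (sll) RAW r0
  cy6 -> i10 (blt) no-port BR/MUL
  cy7 -> i11 (mulh) tail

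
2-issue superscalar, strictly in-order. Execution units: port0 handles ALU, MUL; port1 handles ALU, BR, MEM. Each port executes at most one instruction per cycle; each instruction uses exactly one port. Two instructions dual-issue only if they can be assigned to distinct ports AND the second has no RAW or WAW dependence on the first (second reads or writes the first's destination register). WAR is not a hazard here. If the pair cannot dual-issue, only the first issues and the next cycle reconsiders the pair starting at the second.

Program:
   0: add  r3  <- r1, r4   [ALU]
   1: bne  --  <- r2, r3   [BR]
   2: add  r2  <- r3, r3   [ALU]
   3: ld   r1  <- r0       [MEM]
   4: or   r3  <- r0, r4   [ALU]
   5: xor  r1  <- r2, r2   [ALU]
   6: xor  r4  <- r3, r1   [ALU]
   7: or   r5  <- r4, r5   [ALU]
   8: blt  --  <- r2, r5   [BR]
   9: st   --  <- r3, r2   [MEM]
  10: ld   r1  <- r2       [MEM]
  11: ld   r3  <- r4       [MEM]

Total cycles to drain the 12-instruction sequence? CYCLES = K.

CYCLES = 10

#0 head=0: add i0 RAW r3
#1 head=1: bne;add i1/i2 pair
#2 head=3: ld;or i3/i4 pair
#3 head=5: xor i5 RAW r1
#4 head=6: xor i6 RAW r4
#5 head=7: or i7 RAW r5
#6 head=8: blt i8 no-port BR/MEM
#7 head=9: st i9 no-port MEM/MEM
#8 head=10: ld i10 no-port MEM/MEM
#9 head=11: ld i11 tail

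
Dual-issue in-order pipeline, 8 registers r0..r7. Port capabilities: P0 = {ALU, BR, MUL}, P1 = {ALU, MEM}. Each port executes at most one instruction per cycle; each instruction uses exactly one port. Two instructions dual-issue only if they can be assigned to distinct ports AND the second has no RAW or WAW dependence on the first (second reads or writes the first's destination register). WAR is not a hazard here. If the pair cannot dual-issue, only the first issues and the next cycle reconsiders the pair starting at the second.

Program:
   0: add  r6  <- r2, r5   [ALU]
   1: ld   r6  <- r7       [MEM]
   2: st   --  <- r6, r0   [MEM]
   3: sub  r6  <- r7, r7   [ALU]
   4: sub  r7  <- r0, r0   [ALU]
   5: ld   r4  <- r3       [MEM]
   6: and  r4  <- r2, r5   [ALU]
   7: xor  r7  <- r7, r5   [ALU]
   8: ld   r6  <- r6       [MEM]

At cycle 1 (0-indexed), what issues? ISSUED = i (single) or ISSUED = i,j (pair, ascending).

ISSUED = 1

  cy0 -> i0 (add.ALU) WAW r6
  cy1 -> i1 (ld.MEM) no-port MEM/MEM
  cy2 -> i2,i3 (st.MEM+sub.ALU) 2-wide
  cy3 -> i4,i5 (sub.ALU+ld.MEM) 2-wide
  cy4 -> i6,i7 (and.ALU+xor.ALU) 2-wide
  cy5 -> i8 (ld.MEM) tail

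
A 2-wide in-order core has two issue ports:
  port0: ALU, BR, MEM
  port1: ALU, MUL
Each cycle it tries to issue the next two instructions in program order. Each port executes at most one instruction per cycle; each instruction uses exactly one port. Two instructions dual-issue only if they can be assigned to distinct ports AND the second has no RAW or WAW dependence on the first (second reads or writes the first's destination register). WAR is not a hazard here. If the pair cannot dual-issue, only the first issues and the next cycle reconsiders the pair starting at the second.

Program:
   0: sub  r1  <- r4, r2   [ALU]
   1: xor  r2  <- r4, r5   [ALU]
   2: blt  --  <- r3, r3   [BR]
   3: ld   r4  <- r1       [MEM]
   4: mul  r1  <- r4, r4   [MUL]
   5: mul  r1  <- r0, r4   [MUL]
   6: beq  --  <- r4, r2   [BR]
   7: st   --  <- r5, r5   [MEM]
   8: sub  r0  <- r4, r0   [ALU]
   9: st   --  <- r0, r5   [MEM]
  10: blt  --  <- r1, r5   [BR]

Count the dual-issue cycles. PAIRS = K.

#0 head=0: sub;xor i0,i1 pair
#1 head=2: blt i2 no-port BR/MEM
#2 head=3: ld i3 RAW r4
#3 head=4: mul i4 no-port MUL/MUL
#4 head=5: mul;beq i5,i6 pair
#5 head=7: st;sub i7,i8 pair
#6 head=9: st i9 no-port MEM/BR
#7 head=10: blt i10 tail

PAIRS = 3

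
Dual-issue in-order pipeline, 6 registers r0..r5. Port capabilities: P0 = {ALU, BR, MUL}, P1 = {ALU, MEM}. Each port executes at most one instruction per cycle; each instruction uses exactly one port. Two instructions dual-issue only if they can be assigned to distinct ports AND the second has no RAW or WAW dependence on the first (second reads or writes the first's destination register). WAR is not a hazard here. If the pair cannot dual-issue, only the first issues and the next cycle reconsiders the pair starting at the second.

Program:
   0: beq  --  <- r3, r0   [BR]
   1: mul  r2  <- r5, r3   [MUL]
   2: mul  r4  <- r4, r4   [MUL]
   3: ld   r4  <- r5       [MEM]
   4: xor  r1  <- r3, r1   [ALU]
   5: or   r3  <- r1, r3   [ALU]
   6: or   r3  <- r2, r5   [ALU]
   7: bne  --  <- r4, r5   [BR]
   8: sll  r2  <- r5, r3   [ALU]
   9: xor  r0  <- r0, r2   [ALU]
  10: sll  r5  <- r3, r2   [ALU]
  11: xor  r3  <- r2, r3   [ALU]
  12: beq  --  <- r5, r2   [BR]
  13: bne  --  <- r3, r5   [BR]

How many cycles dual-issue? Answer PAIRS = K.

t=0 i0:beq ; no-port BR/MUL
t=1 i1:mul ; no-port MUL/MUL
t=2 i2:mul ; WAW r4
t=3 i3&i4:ld;xor ; 2-wide
t=4 i5:or ; WAW r3
t=5 i6&i7:or;bne ; 2-wide
t=6 i8:sll ; RAW r2
t=7 i9&i10:xor;sll ; 2-wide
t=8 i11&i12:xor;beq ; 2-wide
t=9 i13:bne ; tail

PAIRS = 4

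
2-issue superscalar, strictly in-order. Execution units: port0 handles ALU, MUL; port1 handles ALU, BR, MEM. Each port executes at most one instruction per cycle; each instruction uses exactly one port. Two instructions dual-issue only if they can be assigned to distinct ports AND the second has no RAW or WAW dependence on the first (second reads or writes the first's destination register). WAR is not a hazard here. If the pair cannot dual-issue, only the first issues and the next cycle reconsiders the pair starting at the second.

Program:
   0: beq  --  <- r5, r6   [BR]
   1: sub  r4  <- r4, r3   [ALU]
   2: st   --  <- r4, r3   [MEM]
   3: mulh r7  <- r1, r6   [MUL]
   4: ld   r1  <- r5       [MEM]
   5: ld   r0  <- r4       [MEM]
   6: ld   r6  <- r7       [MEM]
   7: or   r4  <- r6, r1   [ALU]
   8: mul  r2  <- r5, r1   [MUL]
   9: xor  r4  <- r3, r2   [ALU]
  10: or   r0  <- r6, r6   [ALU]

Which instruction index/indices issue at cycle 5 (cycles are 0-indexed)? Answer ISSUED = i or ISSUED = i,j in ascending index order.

ISSUED = 7,8

[0] i0+i1  beq.BR sub.ALU  -- 2-wide
[1] i2+i3  st.MEM mulh.MUL  -- 2-wide
[2] i4  ld.MEM  -- no-port MEM/MEM
[3] i5  ld.MEM  -- no-port MEM/MEM
[4] i6  ld.MEM  -- RAW r6
[5] i7+i8  or.ALU mul.MUL  -- 2-wide
[6] i9+i10  xor.ALU or.ALU  -- 2-wide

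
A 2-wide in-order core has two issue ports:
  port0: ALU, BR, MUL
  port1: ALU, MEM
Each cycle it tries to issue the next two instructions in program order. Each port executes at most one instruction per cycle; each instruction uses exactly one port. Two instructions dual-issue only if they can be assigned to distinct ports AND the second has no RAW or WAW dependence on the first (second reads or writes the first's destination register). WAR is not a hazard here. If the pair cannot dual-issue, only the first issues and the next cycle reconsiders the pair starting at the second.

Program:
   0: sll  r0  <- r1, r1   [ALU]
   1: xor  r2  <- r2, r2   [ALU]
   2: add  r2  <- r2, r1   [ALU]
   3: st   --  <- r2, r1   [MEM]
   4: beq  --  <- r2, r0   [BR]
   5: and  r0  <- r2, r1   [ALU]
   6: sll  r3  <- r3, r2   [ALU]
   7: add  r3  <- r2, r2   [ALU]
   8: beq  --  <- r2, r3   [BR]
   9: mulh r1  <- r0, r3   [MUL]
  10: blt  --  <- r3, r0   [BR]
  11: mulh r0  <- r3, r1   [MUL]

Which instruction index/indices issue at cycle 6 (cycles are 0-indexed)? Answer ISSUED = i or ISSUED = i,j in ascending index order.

ISSUED = 9

0. sll.ALU+xor.ALU @i0/i1  | 2-wide
1. add.ALU @i2  | RAW r2
2. st.MEM+beq.BR @i3/i4  | 2-wide
3. and.ALU+sll.ALU @i5/i6  | 2-wide
4. add.ALU @i7  | RAW r3
5. beq.BR @i8  | no-port BR/MUL
6. mulh.MUL @i9  | no-port MUL/BR
7. blt.BR @i10  | no-port BR/MUL
8. mulh.MUL @i11  | tail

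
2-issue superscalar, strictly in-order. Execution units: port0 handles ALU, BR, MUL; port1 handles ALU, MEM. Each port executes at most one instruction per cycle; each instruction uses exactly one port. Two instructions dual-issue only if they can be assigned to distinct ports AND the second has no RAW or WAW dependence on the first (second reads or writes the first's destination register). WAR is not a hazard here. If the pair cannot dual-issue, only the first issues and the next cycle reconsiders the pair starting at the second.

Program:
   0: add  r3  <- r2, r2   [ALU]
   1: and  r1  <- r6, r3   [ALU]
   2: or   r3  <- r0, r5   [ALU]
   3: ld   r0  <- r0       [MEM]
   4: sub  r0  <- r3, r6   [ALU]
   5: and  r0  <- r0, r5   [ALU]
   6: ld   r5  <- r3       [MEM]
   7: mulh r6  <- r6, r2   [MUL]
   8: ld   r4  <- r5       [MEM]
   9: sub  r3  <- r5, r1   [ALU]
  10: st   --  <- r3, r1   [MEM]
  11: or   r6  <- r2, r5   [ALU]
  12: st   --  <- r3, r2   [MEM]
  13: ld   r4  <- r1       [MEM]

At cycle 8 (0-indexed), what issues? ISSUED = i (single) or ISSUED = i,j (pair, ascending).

t=0 i0:add.ALU ; RAW r3
t=1 i1,i2:and.ALU/or.ALU ; dual
t=2 i3:ld.MEM ; WAW r0
t=3 i4:sub.ALU ; RAW+WAW r0
t=4 i5,i6:and.ALU/ld.MEM ; dual
t=5 i7,i8:mulh.MUL/ld.MEM ; dual
t=6 i9:sub.ALU ; RAW r3
t=7 i10,i11:st.MEM/or.ALU ; dual
t=8 i12:st.MEM ; no-port MEM/MEM
t=9 i13:ld.MEM ; tail

ISSUED = 12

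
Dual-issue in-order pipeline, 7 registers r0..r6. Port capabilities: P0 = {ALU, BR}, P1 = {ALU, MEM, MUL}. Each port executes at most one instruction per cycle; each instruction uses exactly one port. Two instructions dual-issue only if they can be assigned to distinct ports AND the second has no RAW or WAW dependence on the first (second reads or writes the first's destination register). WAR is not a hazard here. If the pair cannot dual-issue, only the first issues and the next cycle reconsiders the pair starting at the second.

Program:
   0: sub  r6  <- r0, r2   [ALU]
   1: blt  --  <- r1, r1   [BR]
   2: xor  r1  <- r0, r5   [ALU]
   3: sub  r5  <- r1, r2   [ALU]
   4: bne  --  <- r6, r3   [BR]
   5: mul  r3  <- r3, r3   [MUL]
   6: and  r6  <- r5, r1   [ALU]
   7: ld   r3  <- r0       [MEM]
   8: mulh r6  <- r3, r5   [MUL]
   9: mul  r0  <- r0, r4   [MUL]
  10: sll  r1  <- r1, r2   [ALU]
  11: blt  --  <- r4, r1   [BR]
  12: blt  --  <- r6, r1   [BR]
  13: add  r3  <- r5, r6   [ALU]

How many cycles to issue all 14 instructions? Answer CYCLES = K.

0. sub+blt @i0&i1  | 2-wide
1. xor @i2  | RAW r1
2. sub+bne @i3&i4  | 2-wide
3. mul+and @i5&i6  | 2-wide
4. ld @i7  | no-port MEM/MUL
5. mulh @i8  | no-port MUL/MUL
6. mul+sll @i9&i10  | 2-wide
7. blt @i11  | no-port BR/BR
8. blt+add @i12&i13  | 2-wide

CYCLES = 9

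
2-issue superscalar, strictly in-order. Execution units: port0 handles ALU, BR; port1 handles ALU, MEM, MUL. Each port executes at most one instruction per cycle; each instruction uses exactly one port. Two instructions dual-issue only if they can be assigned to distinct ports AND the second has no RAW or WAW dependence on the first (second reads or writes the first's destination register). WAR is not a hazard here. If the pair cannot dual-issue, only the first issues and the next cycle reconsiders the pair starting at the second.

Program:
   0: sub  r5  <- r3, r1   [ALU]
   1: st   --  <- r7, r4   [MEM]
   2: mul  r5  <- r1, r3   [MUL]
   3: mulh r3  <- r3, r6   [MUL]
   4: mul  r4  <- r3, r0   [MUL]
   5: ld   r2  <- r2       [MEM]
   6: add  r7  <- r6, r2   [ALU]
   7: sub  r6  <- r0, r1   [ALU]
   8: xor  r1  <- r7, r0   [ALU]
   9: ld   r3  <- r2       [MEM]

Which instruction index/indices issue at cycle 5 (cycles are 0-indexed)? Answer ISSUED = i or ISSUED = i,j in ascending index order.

  cy0 -> i0,i1 (sub/st) dual
  cy1 -> i2 (mul) no-port MUL/MUL
  cy2 -> i3 (mulh) no-port MUL/MUL
  cy3 -> i4 (mul) no-port MUL/MEM
  cy4 -> i5 (ld) RAW r2
  cy5 -> i6,i7 (add/sub) dual
  cy6 -> i8,i9 (xor/ld) dual

ISSUED = 6,7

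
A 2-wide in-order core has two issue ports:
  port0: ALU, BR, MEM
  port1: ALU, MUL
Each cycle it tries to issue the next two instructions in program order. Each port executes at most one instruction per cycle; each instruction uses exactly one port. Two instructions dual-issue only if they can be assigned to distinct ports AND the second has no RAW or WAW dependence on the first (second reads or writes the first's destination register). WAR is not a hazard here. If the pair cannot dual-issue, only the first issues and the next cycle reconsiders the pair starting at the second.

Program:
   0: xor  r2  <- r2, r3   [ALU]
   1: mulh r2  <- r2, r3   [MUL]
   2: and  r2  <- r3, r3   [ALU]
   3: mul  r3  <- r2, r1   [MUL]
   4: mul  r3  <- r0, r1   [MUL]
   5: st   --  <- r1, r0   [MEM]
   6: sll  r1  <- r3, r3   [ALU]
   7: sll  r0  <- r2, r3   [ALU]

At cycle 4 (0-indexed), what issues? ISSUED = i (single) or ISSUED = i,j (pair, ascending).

#0 head=0: xor.ALU i0 RAW+WAW r2
#1 head=1: mulh.MUL i1 WAW r2
#2 head=2: and.ALU i2 RAW r2
#3 head=3: mul.MUL i3 no-port MUL/MUL
#4 head=4: mul.MUL/st.MEM i4&i5 pair
#5 head=6: sll.ALU/sll.ALU i6&i7 pair

ISSUED = 4,5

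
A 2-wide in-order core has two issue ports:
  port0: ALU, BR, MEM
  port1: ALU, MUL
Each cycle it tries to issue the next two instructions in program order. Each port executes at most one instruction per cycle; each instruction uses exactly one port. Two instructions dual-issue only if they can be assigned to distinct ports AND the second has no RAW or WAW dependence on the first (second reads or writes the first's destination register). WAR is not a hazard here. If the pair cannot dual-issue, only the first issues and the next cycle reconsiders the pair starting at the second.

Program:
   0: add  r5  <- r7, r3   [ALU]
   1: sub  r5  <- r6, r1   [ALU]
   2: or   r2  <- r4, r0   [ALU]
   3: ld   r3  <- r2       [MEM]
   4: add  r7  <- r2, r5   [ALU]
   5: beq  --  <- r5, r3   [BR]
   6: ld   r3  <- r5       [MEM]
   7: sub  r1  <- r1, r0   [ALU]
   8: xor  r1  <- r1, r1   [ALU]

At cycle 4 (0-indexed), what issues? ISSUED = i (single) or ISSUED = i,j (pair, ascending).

#0 head=0: add.ALU i0 WAW r5
#1 head=1: sub.ALU/or.ALU i1&i2 dual
#2 head=3: ld.MEM/add.ALU i3&i4 dual
#3 head=5: beq.BR i5 no-port BR/MEM
#4 head=6: ld.MEM/sub.ALU i6&i7 dual
#5 head=8: xor.ALU i8 tail

ISSUED = 6,7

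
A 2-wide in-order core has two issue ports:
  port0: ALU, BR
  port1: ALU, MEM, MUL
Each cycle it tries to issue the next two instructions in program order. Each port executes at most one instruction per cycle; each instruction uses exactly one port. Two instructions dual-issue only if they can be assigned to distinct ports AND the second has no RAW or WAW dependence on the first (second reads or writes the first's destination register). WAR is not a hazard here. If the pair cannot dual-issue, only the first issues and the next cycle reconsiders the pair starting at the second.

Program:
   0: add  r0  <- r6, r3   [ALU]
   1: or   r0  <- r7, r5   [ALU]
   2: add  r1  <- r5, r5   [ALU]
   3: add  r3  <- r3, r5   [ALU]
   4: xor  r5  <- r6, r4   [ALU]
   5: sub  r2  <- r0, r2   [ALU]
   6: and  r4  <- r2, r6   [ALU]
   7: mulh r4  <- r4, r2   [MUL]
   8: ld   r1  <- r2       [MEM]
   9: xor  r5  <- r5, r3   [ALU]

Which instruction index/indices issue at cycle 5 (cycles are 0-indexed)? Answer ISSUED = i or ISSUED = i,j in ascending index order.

ISSUED = 7

  cy0 -> i0 (add.ALU) WAW r0
  cy1 -> i1+i2 (or.ALU+add.ALU) dual
  cy2 -> i3+i4 (add.ALU+xor.ALU) dual
  cy3 -> i5 (sub.ALU) RAW r2
  cy4 -> i6 (and.ALU) RAW+WAW r4
  cy5 -> i7 (mulh.MUL) no-port MUL/MEM
  cy6 -> i8+i9 (ld.MEM+xor.ALU) dual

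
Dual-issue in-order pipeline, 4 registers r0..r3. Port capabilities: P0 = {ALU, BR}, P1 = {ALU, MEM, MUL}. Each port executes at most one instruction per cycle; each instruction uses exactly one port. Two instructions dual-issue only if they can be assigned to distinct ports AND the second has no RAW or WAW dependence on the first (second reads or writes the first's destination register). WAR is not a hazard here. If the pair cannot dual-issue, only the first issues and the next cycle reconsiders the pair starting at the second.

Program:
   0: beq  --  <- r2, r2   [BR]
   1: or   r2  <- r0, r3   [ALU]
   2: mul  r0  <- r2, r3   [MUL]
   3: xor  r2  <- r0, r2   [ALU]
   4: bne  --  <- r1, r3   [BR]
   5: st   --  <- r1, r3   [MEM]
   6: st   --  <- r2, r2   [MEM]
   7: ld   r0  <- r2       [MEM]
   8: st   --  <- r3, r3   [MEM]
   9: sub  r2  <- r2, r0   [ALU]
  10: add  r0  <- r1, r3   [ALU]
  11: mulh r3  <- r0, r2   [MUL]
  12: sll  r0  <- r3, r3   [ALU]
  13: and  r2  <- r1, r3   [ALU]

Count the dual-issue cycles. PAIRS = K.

PAIRS = 4

#0 head=0: beq.BR+or.ALU i0/i1 pair
#1 head=2: mul.MUL i2 RAW r0
#2 head=3: xor.ALU+bne.BR i3/i4 pair
#3 head=5: st.MEM i5 no-port MEM/MEM
#4 head=6: st.MEM i6 no-port MEM/MEM
#5 head=7: ld.MEM i7 no-port MEM/MEM
#6 head=8: st.MEM+sub.ALU i8/i9 pair
#7 head=10: add.ALU i10 RAW r0
#8 head=11: mulh.MUL i11 RAW r3
#9 head=12: sll.ALU+and.ALU i12/i13 pair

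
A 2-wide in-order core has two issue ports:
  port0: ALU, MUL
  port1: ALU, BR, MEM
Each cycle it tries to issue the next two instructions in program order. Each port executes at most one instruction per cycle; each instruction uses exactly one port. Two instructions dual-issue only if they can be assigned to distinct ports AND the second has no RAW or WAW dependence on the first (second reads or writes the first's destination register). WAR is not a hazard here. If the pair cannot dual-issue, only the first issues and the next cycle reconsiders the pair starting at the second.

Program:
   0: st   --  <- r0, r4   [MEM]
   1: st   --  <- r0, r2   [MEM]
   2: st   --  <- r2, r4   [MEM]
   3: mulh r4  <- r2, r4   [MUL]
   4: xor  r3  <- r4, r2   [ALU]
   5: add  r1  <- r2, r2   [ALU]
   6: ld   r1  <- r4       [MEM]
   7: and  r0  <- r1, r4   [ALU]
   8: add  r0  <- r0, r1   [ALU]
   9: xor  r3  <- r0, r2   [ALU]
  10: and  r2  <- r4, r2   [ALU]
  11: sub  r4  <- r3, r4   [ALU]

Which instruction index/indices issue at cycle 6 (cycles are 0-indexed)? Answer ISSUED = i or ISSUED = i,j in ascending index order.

ISSUED = 8

0. st.MEM @i0  | no-port MEM/MEM
1. st.MEM @i1  | no-port MEM/MEM
2. st.MEM mulh.MUL @i2+i3  | 2-wide
3. xor.ALU add.ALU @i4+i5  | 2-wide
4. ld.MEM @i6  | RAW r1
5. and.ALU @i7  | RAW+WAW r0
6. add.ALU @i8  | RAW r0
7. xor.ALU and.ALU @i9+i10  | 2-wide
8. sub.ALU @i11  | tail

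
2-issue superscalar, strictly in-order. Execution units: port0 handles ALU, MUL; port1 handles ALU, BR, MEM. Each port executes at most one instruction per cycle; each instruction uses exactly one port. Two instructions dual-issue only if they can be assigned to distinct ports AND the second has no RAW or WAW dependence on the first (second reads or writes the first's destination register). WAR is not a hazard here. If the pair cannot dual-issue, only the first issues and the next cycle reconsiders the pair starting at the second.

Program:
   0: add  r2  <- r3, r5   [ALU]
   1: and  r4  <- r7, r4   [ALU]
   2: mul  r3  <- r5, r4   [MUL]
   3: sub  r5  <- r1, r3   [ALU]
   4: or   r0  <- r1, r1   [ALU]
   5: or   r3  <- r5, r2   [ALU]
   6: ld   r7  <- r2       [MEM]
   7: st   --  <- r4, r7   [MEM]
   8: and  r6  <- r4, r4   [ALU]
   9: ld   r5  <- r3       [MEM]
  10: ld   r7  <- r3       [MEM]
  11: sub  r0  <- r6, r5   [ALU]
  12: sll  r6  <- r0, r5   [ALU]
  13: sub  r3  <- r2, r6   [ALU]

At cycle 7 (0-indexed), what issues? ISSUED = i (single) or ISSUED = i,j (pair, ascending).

  cy0 -> i0/i1 (add.ALU and.ALU) pair
  cy1 -> i2 (mul.MUL) RAW r3
  cy2 -> i3/i4 (sub.ALU or.ALU) pair
  cy3 -> i5/i6 (or.ALU ld.MEM) pair
  cy4 -> i7/i8 (st.MEM and.ALU) pair
  cy5 -> i9 (ld.MEM) no-port MEM/MEM
  cy6 -> i10/i11 (ld.MEM sub.ALU) pair
  cy7 -> i12 (sll.ALU) RAW r6
  cy8 -> i13 (sub.ALU) tail

ISSUED = 12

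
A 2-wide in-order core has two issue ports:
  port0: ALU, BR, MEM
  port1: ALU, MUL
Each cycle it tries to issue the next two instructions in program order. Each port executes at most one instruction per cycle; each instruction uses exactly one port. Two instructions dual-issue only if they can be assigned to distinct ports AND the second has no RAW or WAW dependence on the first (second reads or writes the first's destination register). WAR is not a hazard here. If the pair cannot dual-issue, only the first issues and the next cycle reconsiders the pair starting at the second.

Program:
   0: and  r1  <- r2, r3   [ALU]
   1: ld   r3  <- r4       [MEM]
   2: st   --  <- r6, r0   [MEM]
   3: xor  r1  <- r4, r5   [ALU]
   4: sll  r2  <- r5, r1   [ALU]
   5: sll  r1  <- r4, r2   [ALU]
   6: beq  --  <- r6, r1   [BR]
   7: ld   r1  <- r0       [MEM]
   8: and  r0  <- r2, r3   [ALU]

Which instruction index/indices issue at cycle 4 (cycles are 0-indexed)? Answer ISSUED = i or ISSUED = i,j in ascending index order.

ISSUED = 6

c0: i0/i1 and.ALU ld.MEM  pair
c1: i2/i3 st.MEM xor.ALU  pair
c2: i4 sll.ALU  RAW r2
c3: i5 sll.ALU  RAW r1
c4: i6 beq.BR  no-port BR/MEM
c5: i7/i8 ld.MEM and.ALU  pair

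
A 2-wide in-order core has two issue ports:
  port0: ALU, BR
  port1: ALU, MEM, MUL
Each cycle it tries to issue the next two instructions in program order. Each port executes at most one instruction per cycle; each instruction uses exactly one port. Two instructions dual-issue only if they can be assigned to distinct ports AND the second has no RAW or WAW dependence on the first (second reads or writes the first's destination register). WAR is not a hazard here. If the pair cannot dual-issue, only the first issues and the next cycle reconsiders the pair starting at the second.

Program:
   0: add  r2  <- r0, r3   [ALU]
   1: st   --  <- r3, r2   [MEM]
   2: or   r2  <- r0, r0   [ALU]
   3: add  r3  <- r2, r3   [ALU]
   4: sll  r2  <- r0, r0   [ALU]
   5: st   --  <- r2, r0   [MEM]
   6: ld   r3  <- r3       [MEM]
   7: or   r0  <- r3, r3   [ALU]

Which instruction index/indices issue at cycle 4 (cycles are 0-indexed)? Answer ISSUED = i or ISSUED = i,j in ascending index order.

ISSUED = 6

#0 head=0: add i0 RAW r2
#1 head=1: st;or i1+i2 2-wide
#2 head=3: add;sll i3+i4 2-wide
#3 head=5: st i5 no-port MEM/MEM
#4 head=6: ld i6 RAW r3
#5 head=7: or i7 tail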